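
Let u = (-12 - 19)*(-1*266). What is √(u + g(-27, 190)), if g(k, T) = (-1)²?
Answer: √8247 ≈ 90.813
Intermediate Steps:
g(k, T) = 1
u = 8246 (u = -31*(-266) = 8246)
√(u + g(-27, 190)) = √(8246 + 1) = √8247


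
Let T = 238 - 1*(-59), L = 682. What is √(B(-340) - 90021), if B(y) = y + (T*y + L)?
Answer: 7*I*√3891 ≈ 436.65*I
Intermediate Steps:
T = 297 (T = 238 + 59 = 297)
B(y) = 682 + 298*y (B(y) = y + (297*y + 682) = y + (682 + 297*y) = 682 + 298*y)
√(B(-340) - 90021) = √((682 + 298*(-340)) - 90021) = √((682 - 101320) - 90021) = √(-100638 - 90021) = √(-190659) = 7*I*√3891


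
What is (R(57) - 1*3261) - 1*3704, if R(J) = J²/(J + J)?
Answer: -13873/2 ≈ -6936.5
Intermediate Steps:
R(J) = J/2 (R(J) = J²/((2*J)) = (1/(2*J))*J² = J/2)
(R(57) - 1*3261) - 1*3704 = ((½)*57 - 1*3261) - 1*3704 = (57/2 - 3261) - 3704 = -6465/2 - 3704 = -13873/2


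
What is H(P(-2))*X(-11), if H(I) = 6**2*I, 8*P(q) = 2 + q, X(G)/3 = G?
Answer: 0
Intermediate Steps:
X(G) = 3*G
P(q) = 1/4 + q/8 (P(q) = (2 + q)/8 = 1/4 + q/8)
H(I) = 36*I
H(P(-2))*X(-11) = (36*(1/4 + (1/8)*(-2)))*(3*(-11)) = (36*(1/4 - 1/4))*(-33) = (36*0)*(-33) = 0*(-33) = 0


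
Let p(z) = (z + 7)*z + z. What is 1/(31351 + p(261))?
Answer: 1/101560 ≈ 9.8464e-6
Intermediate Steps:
p(z) = z + z*(7 + z) (p(z) = (7 + z)*z + z = z*(7 + z) + z = z + z*(7 + z))
1/(31351 + p(261)) = 1/(31351 + 261*(8 + 261)) = 1/(31351 + 261*269) = 1/(31351 + 70209) = 1/101560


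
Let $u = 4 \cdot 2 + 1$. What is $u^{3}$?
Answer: $729$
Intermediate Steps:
$u = 9$ ($u = 8 + 1 = 9$)
$u^{3} = 9^{3} = 729$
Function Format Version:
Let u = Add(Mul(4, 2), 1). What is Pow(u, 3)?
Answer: 729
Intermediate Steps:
u = 9 (u = Add(8, 1) = 9)
Pow(u, 3) = Pow(9, 3) = 729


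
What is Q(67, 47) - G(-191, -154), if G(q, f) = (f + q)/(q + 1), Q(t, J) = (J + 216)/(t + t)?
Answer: 187/1273 ≈ 0.14690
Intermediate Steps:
Q(t, J) = (216 + J)/(2*t) (Q(t, J) = (216 + J)/((2*t)) = (216 + J)*(1/(2*t)) = (216 + J)/(2*t))
G(q, f) = (f + q)/(1 + q)
Q(67, 47) - G(-191, -154) = (½)*(216 + 47)/67 - (-154 - 191)/(1 - 191) = (½)*(1/67)*263 - (-345)/(-190) = 263/134 - (-1)*(-345)/190 = 263/134 - 1*69/38 = 263/134 - 69/38 = 187/1273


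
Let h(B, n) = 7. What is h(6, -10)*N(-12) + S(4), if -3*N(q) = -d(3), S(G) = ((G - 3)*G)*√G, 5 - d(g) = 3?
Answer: 38/3 ≈ 12.667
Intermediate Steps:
d(g) = 2 (d(g) = 5 - 1*3 = 5 - 3 = 2)
S(G) = G^(3/2)*(-3 + G) (S(G) = ((-3 + G)*G)*√G = (G*(-3 + G))*√G = G^(3/2)*(-3 + G))
N(q) = ⅔ (N(q) = -(-1)*2/3 = -⅓*(-2) = ⅔)
h(6, -10)*N(-12) + S(4) = 7*(⅔) + 4^(3/2)*(-3 + 4) = 14/3 + 8*1 = 14/3 + 8 = 38/3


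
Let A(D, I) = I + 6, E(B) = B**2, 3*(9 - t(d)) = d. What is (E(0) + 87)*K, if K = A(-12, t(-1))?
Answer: 1334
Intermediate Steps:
t(d) = 9 - d/3
A(D, I) = 6 + I
K = 46/3 (K = 6 + (9 - 1/3*(-1)) = 6 + (9 + 1/3) = 6 + 28/3 = 46/3 ≈ 15.333)
(E(0) + 87)*K = (0**2 + 87)*(46/3) = (0 + 87)*(46/3) = 87*(46/3) = 1334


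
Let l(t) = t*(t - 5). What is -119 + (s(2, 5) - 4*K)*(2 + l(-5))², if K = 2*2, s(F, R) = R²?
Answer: 24217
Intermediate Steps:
K = 4
l(t) = t*(-5 + t)
-119 + (s(2, 5) - 4*K)*(2 + l(-5))² = -119 + (5² - 4*4)*(2 - 5*(-5 - 5))² = -119 + (25 - 16)*(2 - 5*(-10))² = -119 + 9*(2 + 50)² = -119 + 9*52² = -119 + 9*2704 = -119 + 24336 = 24217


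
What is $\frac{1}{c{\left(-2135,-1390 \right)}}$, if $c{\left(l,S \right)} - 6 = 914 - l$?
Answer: $\frac{1}{3055} \approx 0.00032733$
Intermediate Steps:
$c{\left(l,S \right)} = 920 - l$ ($c{\left(l,S \right)} = 6 - \left(-914 + l\right) = 920 - l$)
$\frac{1}{c{\left(-2135,-1390 \right)}} = \frac{1}{920 - -2135} = \frac{1}{920 + 2135} = \frac{1}{3055}$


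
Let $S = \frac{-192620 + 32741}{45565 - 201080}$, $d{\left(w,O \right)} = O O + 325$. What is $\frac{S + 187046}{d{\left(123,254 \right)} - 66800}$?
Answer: $- \frac{29088618569}{304653885} \approx -95.481$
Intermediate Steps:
$d{\left(w,O \right)} = 325 + O^{2}$ ($d{\left(w,O \right)} = O^{2} + 325 = 325 + O^{2}$)
$S = \frac{159879}{155515}$ ($S = - \frac{159879}{-155515} = \left(-159879\right) \left(- \frac{1}{155515}\right) = \frac{159879}{155515} \approx 1.0281$)
$\frac{S + 187046}{d{\left(123,254 \right)} - 66800} = \frac{\frac{159879}{155515} + 187046}{\left(325 + 254^{2}\right) - 66800} = \frac{29088618569}{155515 \left(\left(325 + 64516\right) - 66800\right)} = \frac{29088618569}{155515 \left(64841 - 66800\right)} = \frac{29088618569}{155515 \left(-1959\right)} = \frac{29088618569}{155515} \left(- \frac{1}{1959}\right) = - \frac{29088618569}{304653885}$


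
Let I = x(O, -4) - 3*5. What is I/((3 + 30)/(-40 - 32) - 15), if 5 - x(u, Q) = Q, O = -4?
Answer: 144/371 ≈ 0.38814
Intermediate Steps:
x(u, Q) = 5 - Q
I = -6 (I = (5 - 1*(-4)) - 3*5 = (5 + 4) - 15 = 9 - 15 = -6)
I/((3 + 30)/(-40 - 32) - 15) = -6/((3 + 30)/(-40 - 32) - 15) = -6/(33/(-72) - 15) = -6/(33*(-1/72) - 15) = -6/(-11/24 - 15) = -6/(-371/24) = -6*(-24/371) = 144/371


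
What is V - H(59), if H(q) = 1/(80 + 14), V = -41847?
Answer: -3933619/94 ≈ -41847.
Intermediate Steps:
H(q) = 1/94
V - H(59) = -41847 - 1*1/94 = -41847 - 1/94 = -3933619/94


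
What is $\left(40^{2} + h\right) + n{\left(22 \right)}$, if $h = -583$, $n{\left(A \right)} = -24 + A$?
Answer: $1015$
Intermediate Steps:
$\left(40^{2} + h\right) + n{\left(22 \right)} = \left(40^{2} - 583\right) + \left(-24 + 22\right) = \left(1600 - 583\right) - 2 = 1017 - 2 = 1015$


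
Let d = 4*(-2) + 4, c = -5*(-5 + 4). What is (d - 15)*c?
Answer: -95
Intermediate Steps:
c = 5 (c = -5*(-1) = 5)
d = -4 (d = -8 + 4 = -4)
(d - 15)*c = (-4 - 15)*5 = -19*5 = -95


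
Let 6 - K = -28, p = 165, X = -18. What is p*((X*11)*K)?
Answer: -1110780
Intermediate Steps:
K = 34 (K = 6 - 1*(-28) = 6 + 28 = 34)
p*((X*11)*K) = 165*(-18*11*34) = 165*(-198*34) = 165*(-6732) = -1110780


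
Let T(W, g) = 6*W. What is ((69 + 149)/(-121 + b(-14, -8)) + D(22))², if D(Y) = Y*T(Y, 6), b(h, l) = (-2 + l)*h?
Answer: 3068495236/361 ≈ 8.5000e+6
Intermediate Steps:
b(h, l) = h*(-2 + l)
D(Y) = 6*Y² (D(Y) = Y*(6*Y) = 6*Y²)
((69 + 149)/(-121 + b(-14, -8)) + D(22))² = ((69 + 149)/(-121 - 14*(-2 - 8)) + 6*22²)² = (218/(-121 - 14*(-10)) + 6*484)² = (218/(-121 + 140) + 2904)² = (218/19 + 2904)² = (55394/19)² = 3068495236/361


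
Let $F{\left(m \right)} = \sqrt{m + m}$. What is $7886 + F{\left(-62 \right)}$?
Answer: $7886 + 2 i \sqrt{31} \approx 7886.0 + 11.136 i$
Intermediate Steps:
$F{\left(m \right)} = \sqrt{2} \sqrt{m}$ ($F{\left(m \right)} = \sqrt{2 m} = \sqrt{2} \sqrt{m}$)
$7886 + F{\left(-62 \right)} = 7886 + \sqrt{2} \sqrt{-62} = 7886 + \sqrt{2} i \sqrt{62} = 7886 + 2 i \sqrt{31}$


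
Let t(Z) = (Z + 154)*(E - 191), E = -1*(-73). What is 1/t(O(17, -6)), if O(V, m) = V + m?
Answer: -1/19470 ≈ -5.1361e-5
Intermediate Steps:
E = 73
t(Z) = -18172 - 118*Z (t(Z) = (Z + 154)*(73 - 191) = (154 + Z)*(-118) = -18172 - 118*Z)
1/t(O(17, -6)) = 1/(-18172 - 118*(17 - 6)) = 1/(-18172 - 118*11) = 1/(-18172 - 1298) = 1/(-19470) = -1/19470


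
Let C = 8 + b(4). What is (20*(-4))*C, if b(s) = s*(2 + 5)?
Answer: -2880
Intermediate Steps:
b(s) = 7*s (b(s) = s*7 = 7*s)
C = 36 (C = 8 + 7*4 = 8 + 28 = 36)
(20*(-4))*C = (20*(-4))*36 = -80*36 = -2880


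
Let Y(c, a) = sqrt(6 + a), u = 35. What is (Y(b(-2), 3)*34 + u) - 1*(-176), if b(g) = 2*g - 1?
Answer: 313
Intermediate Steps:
b(g) = -1 + 2*g
(Y(b(-2), 3)*34 + u) - 1*(-176) = (sqrt(6 + 3)*34 + 35) - 1*(-176) = (sqrt(9)*34 + 35) + 176 = (3*34 + 35) + 176 = (102 + 35) + 176 = 137 + 176 = 313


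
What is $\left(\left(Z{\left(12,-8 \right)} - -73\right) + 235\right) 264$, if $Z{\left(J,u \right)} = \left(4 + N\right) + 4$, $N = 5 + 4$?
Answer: $85800$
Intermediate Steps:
$N = 9$
$Z{\left(J,u \right)} = 17$ ($Z{\left(J,u \right)} = \left(4 + 9\right) + 4 = 13 + 4 = 17$)
$\left(\left(Z{\left(12,-8 \right)} - -73\right) + 235\right) 264 = \left(\left(17 - -73\right) + 235\right) 264 = \left(\left(17 + 73\right) + 235\right) 264 = \left(90 + 235\right) 264 = 325 \cdot 264 = 85800$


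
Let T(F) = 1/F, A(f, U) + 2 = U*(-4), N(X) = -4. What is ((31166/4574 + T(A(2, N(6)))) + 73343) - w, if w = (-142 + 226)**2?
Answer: 2122597615/32018 ≈ 66294.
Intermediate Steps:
A(f, U) = -2 - 4*U (A(f, U) = -2 + U*(-4) = -2 - 4*U)
w = 7056 (w = 84**2 = 7056)
((31166/4574 + T(A(2, N(6)))) + 73343) - w = ((31166/4574 + 1/(-2 - 4*(-4))) + 73343) - 1*7056 = ((31166*(1/4574) + 1/(-2 + 16)) + 73343) - 7056 = ((15583/2287 + 1/14) + 73343) - 7056 = (220449/32018 + 73343) - 7056 = 2348516623/32018 - 7056 = 2122597615/32018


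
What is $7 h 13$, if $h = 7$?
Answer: $637$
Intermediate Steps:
$7 h 13 = 7 \cdot 7 \cdot 13 = 49 \cdot 13 = 637$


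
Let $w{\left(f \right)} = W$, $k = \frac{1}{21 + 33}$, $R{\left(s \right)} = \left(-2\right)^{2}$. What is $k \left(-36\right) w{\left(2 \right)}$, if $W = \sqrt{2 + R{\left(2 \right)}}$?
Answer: $- \frac{2 \sqrt{6}}{3} \approx -1.633$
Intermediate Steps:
$R{\left(s \right)} = 4$
$k = \frac{1}{54} \approx 0.018519$
$W = \sqrt{6}$ ($W = \sqrt{2 + 4} = \sqrt{6} \approx 2.4495$)
$w{\left(f \right)} = \sqrt{6}$
$k \left(-36\right) w{\left(2 \right)} = \frac{1}{54} \left(-36\right) \sqrt{6} = - \frac{2 \sqrt{6}}{3}$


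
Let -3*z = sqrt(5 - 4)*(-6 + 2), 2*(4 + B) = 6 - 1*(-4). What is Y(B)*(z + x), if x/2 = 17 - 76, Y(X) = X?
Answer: -350/3 ≈ -116.67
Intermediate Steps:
B = 1 (B = -4 + (6 - 1*(-4))/2 = -4 + (6 + 4)/2 = -4 + (1/2)*10 = -4 + 5 = 1)
x = -118 (x = 2*(17 - 76) = 2*(-59) = -118)
z = 4/3 (z = -sqrt(5 - 4)*(-6 + 2)/3 = -sqrt(1)*(-4)/3 = -(-4)/3 = -1/3*(-4) = 4/3 ≈ 1.3333)
Y(B)*(z + x) = 1*(4/3 - 118) = 1*(-350/3) = -350/3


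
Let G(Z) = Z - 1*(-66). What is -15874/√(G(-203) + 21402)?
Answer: -15874*√21265/21265 ≈ -108.86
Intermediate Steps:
G(Z) = 66 + Z (G(Z) = Z + 66 = 66 + Z)
-15874/√(G(-203) + 21402) = -15874/√((66 - 203) + 21402) = -15874/√(-137 + 21402) = -15874*√21265/21265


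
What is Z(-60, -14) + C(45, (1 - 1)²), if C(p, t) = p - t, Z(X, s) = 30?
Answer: 75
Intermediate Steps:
Z(-60, -14) + C(45, (1 - 1)²) = 30 + (45 - (1 - 1)²) = 30 + (45 - 1*0²) = 30 + (45 - 1*0) = 30 + (45 + 0) = 30 + 45 = 75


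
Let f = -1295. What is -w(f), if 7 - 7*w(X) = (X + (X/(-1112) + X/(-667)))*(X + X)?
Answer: 177267161023/370852 ≈ 4.7800e+5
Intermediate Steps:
w(X) = 1 - 739925*X**2/2595964 (w(X) = 1 - (X + (X/(-1112) + X/(-667)))*(X + X)/7 = 1 - (X + (X*(-1/1112) + X*(-1/667)))*2*X/7 = 1 - (X + (-X/1112 - X/667))*2*X/7 = 1 - (X - 1779*X/741704)*2*X/7 = 1 - 739925*X/741704*2*X/7 = 1 - 739925*X**2/2595964)
-w(f) = -(1 - 739925/2595964*(-1295)**2) = -(1 - 739925/2595964*1677025) = -(1 - 177267531875/370852) = -1*(-177267161023/370852) = 177267161023/370852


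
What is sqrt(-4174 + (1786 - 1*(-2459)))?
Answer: sqrt(71) ≈ 8.4261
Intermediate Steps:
sqrt(-4174 + (1786 - 1*(-2459))) = sqrt(-4174 + (1786 + 2459)) = sqrt(-4174 + 4245) = sqrt(71)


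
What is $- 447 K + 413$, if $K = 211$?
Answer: $-93904$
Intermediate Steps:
$- 447 K + 413 = \left(-447\right) 211 + 413 = -94317 + 413 = -93904$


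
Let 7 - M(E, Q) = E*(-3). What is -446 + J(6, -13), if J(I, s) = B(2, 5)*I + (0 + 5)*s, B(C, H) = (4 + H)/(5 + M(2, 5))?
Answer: -508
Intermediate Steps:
M(E, Q) = 7 + 3*E (M(E, Q) = 7 - E*(-3) = 7 - (-3)*E = 7 + 3*E)
B(C, H) = 2/9 + H/18 (B(C, H) = (4 + H)/(5 + (7 + 3*2)) = (4 + H)/(5 + (7 + 6)) = (4 + H)/(5 + 13) = (4 + H)/18 = (4 + H)*(1/18) = 2/9 + H/18)
J(I, s) = I/2 + 5*s (J(I, s) = (2/9 + (1/18)*5)*I + (0 + 5)*s = (2/9 + 5/18)*I + 5*s = I/2 + 5*s)
-446 + J(6, -13) = -446 + ((½)*6 + 5*(-13)) = -446 + (3 - 65) = -446 - 62 = -508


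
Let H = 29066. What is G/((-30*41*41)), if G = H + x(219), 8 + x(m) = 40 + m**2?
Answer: -77059/50430 ≈ -1.5280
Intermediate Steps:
x(m) = 32 + m**2 (x(m) = -8 + (40 + m**2) = 32 + m**2)
G = 77059 (G = 29066 + (32 + 219**2) = 29066 + (32 + 47961) = 29066 + 47993 = 77059)
G/((-30*41*41)) = 77059/((-30*41*41)) = 77059/((-1230*41)) = 77059/(-50430) = 77059*(-1/50430) = -77059/50430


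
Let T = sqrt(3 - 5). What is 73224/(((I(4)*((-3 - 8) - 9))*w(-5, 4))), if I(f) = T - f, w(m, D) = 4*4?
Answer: 1017/20 + 1017*I*sqrt(2)/80 ≈ 50.85 + 17.978*I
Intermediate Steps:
T = I*sqrt(2) (T = sqrt(-2) = I*sqrt(2) ≈ 1.4142*I)
w(m, D) = 16
I(f) = -f + I*sqrt(2) (I(f) = I*sqrt(2) - f = -f + I*sqrt(2))
73224/(((I(4)*((-3 - 8) - 9))*w(-5, 4))) = 73224/((((-1*4 + I*sqrt(2))*((-3 - 8) - 9))*16)) = 73224/((((-4 + I*sqrt(2))*(-11 - 9))*16)) = 73224/((((-4 + I*sqrt(2))*(-20))*16)) = 73224/(((80 - 20*I*sqrt(2))*16)) = 73224/(1280 - 320*I*sqrt(2))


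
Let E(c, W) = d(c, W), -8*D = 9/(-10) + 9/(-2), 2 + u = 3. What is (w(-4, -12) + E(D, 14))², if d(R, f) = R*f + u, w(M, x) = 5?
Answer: 95481/400 ≈ 238.70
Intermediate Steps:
u = 1 (u = -2 + 3 = 1)
D = 27/40 (D = -(9/(-10) + 9/(-2))/8 = -(9*(-⅒) + 9*(-½))/8 = -(-9/10 - 9/2)/8 = -⅛*(-27/5) = 27/40 ≈ 0.67500)
d(R, f) = 1 + R*f (d(R, f) = R*f + 1 = 1 + R*f)
E(c, W) = 1 + W*c (E(c, W) = 1 + c*W = 1 + W*c)
(w(-4, -12) + E(D, 14))² = (5 + (1 + 14*(27/40)))² = (5 + (1 + 189/20))² = (5 + 209/20)² = (309/20)² = 95481/400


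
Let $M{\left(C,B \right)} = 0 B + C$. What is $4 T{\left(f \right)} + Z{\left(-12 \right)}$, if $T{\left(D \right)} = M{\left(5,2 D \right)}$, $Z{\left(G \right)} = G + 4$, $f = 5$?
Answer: $12$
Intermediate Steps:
$Z{\left(G \right)} = 4 + G$
$M{\left(C,B \right)} = C$ ($M{\left(C,B \right)} = 0 + C = C$)
$T{\left(D \right)} = 5$
$4 T{\left(f \right)} + Z{\left(-12 \right)} = 4 \cdot 5 + \left(4 - 12\right) = 20 - 8 = 12$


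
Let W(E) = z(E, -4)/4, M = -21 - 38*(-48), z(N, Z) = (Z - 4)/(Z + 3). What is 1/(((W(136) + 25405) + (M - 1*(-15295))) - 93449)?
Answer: -1/50944 ≈ -1.9629e-5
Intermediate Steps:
z(N, Z) = (-4 + Z)/(3 + Z)
M = 1803 (M = -21 + 1824 = 1803)
W(E) = 2 (W(E) = ((-4 - 4)/(3 - 4))/4 = (-8/(-1))*(¼) = -1*(-8)*(¼) = 8*(¼) = 2)
1/(((W(136) + 25405) + (M - 1*(-15295))) - 93449) = 1/(((2 + 25405) + (1803 - 1*(-15295))) - 93449) = 1/((25407 + (1803 + 15295)) - 93449) = 1/((25407 + 17098) - 93449) = 1/(42505 - 93449) = 1/(-50944) = -1/50944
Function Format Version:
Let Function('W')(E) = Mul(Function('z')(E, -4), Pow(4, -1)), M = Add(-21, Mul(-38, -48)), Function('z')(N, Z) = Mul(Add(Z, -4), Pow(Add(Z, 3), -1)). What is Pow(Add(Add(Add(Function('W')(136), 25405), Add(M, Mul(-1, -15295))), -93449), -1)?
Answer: Rational(-1, 50944) ≈ -1.9629e-5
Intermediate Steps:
Function('z')(N, Z) = Mul(Pow(Add(3, Z), -1), Add(-4, Z)) (Function('z')(N, Z) = Mul(Add(-4, Z), Pow(Add(3, Z), -1)) = Mul(Pow(Add(3, Z), -1), Add(-4, Z)))
M = 1803 (M = Add(-21, 1824) = 1803)
Function('W')(E) = 2 (Function('W')(E) = Mul(Mul(Pow(Add(3, -4), -1), Add(-4, -4)), Pow(4, -1)) = Mul(Mul(Pow(-1, -1), -8), Rational(1, 4)) = Mul(Mul(-1, -8), Rational(1, 4)) = Mul(8, Rational(1, 4)) = 2)
Pow(Add(Add(Add(Function('W')(136), 25405), Add(M, Mul(-1, -15295))), -93449), -1) = Pow(Add(Add(Add(2, 25405), Add(1803, Mul(-1, -15295))), -93449), -1) = Pow(Add(Add(25407, Add(1803, 15295)), -93449), -1) = Pow(Add(Add(25407, 17098), -93449), -1) = Pow(Add(42505, -93449), -1) = Pow(-50944, -1) = Rational(-1, 50944)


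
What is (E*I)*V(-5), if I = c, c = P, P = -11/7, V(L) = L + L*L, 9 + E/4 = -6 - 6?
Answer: 2640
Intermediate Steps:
E = -84 (E = -36 + 4*(-6 - 6) = -36 + 4*(-12) = -36 - 48 = -84)
V(L) = L + L**2
P = -11/7 (P = -11*1/7 = -11/7 ≈ -1.5714)
c = -11/7 ≈ -1.5714
I = -11/7 ≈ -1.5714
(E*I)*V(-5) = (-84*(-11/7))*(-5*(1 - 5)) = 132*(-5*(-4)) = 132*20 = 2640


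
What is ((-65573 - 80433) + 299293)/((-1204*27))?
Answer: -153287/32508 ≈ -4.7154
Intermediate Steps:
((-65573 - 80433) + 299293)/((-1204*27)) = (-146006 + 299293)/(-32508) = 153287*(-1/32508) = -153287/32508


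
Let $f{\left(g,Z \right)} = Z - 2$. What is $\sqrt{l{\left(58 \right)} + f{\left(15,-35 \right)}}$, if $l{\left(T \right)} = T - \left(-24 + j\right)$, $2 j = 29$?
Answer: $\frac{\sqrt{122}}{2} \approx 5.5227$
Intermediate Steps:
$j = \frac{29}{2}$ ($j = \frac{1}{2} \cdot 29 = \frac{29}{2} \approx 14.5$)
$f{\left(g,Z \right)} = -2 + Z$
$l{\left(T \right)} = \frac{19}{2} + T$ ($l{\left(T \right)} = T + \left(24 - \frac{29}{2}\right) = T + \frac{19}{2} = \frac{19}{2} + T$)
$\sqrt{l{\left(58 \right)} + f{\left(15,-35 \right)}} = \sqrt{\left(\frac{19}{2} + 58\right) - 37} = \sqrt{\frac{135}{2} - 37} = \sqrt{\frac{61}{2}} = \frac{\sqrt{122}}{2}$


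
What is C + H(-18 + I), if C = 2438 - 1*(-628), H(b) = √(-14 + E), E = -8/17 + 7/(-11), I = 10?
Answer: 3066 + 5*I*√21131/187 ≈ 3066.0 + 3.8868*I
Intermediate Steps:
E = -207/187 (E = -8*1/17 + 7*(-1/11) = -8/17 - 7/11 = -207/187 ≈ -1.1070)
H(b) = 5*I*√21131/187 (H(b) = √(-14 - 207/187) = √(-2825/187) = 5*I*√21131/187)
C = 3066 (C = 2438 + 628 = 3066)
C + H(-18 + I) = 3066 + 5*I*√21131/187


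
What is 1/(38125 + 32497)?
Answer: 1/70622 ≈ 1.4160e-5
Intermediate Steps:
1/(38125 + 32497) = 1/70622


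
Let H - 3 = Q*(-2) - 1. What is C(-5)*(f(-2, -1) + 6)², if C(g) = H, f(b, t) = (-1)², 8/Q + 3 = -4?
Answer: 210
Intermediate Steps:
Q = -8/7 (Q = 8/(-3 - 4) = 8/(-7) = 8*(-⅐) = -8/7 ≈ -1.1429)
f(b, t) = 1
H = 30/7 (H = 3 + (-8/7*(-2) - 1) = 3 + (16/7 - 1) = 3 + 9/7 = 30/7 ≈ 4.2857)
C(g) = 30/7
C(-5)*(f(-2, -1) + 6)² = 30*(1 + 6)²/7 = (30/7)*7² = (30/7)*49 = 210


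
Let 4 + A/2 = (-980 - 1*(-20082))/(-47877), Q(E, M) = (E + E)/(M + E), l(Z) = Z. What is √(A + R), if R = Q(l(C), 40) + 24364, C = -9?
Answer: √53648629147538394/1484187 ≈ 156.06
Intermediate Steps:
Q(E, M) = 2*E/(E + M) (Q(E, M) = (2*E)/(E + M) = 2*E/(E + M))
R = 755266/31 (R = 2*(-9)/(-9 + 40) + 24364 = 2*(-9)/31 + 24364 = 2*(-9)*(1/31) + 24364 = -18/31 + 24364 = 755266/31 ≈ 24363.)
A = -421220/47877 (A = -8 + 2*((-980 - 1*(-20082))/(-47877)) = -8 + 2*((-980 + 20082)*(-1/47877)) = -8 + 2*(19102*(-1/47877)) = -8 + 2*(-19102/47877) = -8 - 38204/47877 = -421220/47877 ≈ -8.7980)
√(A + R) = √(-421220/47877 + 755266/31) = √(36146812462/1484187) = √53648629147538394/1484187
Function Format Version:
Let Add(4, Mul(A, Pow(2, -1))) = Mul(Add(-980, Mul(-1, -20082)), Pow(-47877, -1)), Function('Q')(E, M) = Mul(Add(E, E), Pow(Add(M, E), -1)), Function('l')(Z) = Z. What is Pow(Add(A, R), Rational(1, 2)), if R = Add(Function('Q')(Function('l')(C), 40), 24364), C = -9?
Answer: Mul(Rational(1, 1484187), Pow(53648629147538394, Rational(1, 2))) ≈ 156.06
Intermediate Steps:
Function('Q')(E, M) = Mul(2, E, Pow(Add(E, M), -1)) (Function('Q')(E, M) = Mul(Mul(2, E), Pow(Add(E, M), -1)) = Mul(2, E, Pow(Add(E, M), -1)))
R = Rational(755266, 31) (R = Add(Mul(2, -9, Pow(Add(-9, 40), -1)), 24364) = Add(Mul(2, -9, Pow(31, -1)), 24364) = Add(Mul(2, -9, Rational(1, 31)), 24364) = Add(Rational(-18, 31), 24364) = Rational(755266, 31) ≈ 24363.)
A = Rational(-421220, 47877) (A = Add(-8, Mul(2, Mul(Add(-980, Mul(-1, -20082)), Pow(-47877, -1)))) = Add(-8, Mul(2, Mul(Add(-980, 20082), Rational(-1, 47877)))) = Add(-8, Mul(2, Mul(19102, Rational(-1, 47877)))) = Add(-8, Mul(2, Rational(-19102, 47877))) = Add(-8, Rational(-38204, 47877)) = Rational(-421220, 47877) ≈ -8.7980)
Pow(Add(A, R), Rational(1, 2)) = Pow(Add(Rational(-421220, 47877), Rational(755266, 31)), Rational(1, 2)) = Pow(Rational(36146812462, 1484187), Rational(1, 2)) = Mul(Rational(1, 1484187), Pow(53648629147538394, Rational(1, 2)))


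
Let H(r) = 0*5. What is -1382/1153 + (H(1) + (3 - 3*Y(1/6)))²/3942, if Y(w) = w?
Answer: -21762551/18180504 ≈ -1.1970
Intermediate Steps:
H(r) = 0
-1382/1153 + (H(1) + (3 - 3*Y(1/6)))²/3942 = -1382/1153 + (0 + (3 - 3/6))²/3942 = -1382*1/1153 + (0 + (3 - 3/6))²*(1/3942) = -1382/1153 + (0 + (3 - 3*⅙))²*(1/3942) = -1382/1153 + (0 + (3 - ½))²*(1/3942) = -1382/1153 + (0 + 5/2)²*(1/3942) = -1382/1153 + (5/2)²*(1/3942) = -1382/1153 + (25/4)*(1/3942) = -1382/1153 + 25/15768 = -21762551/18180504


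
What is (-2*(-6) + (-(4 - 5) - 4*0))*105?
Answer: 1365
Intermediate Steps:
(-2*(-6) + (-(4 - 5) - 4*0))*105 = (12 + (-1*(-1) + 0))*105 = (12 + (1 + 0))*105 = (12 + 1)*105 = 13*105 = 1365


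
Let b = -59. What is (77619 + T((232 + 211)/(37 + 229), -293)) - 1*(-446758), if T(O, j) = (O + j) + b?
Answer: 139391093/266 ≈ 5.2403e+5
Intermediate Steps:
T(O, j) = -59 + O + j (T(O, j) = (O + j) - 59 = -59 + O + j)
(77619 + T((232 + 211)/(37 + 229), -293)) - 1*(-446758) = (77619 + (-59 + (232 + 211)/(37 + 229) - 293)) - 1*(-446758) = (77619 + (-59 + 443/266 - 293)) + 446758 = (77619 - 93189/266) + 446758 = 20553465/266 + 446758 = 139391093/266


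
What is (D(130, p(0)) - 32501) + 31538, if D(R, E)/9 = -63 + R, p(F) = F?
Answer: -360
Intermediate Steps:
D(R, E) = -567 + 9*R (D(R, E) = 9*(-63 + R) = -567 + 9*R)
(D(130, p(0)) - 32501) + 31538 = ((-567 + 9*130) - 32501) + 31538 = ((-567 + 1170) - 32501) + 31538 = (603 - 32501) + 31538 = -31898 + 31538 = -360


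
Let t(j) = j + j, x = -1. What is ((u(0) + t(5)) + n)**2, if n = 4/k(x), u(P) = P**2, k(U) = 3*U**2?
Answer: 1156/9 ≈ 128.44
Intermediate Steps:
t(j) = 2*j
n = 4/3 (n = 4/((3*(-1)**2)) = 4/((3*1)) = 4/3 ≈ 1.3333)
((u(0) + t(5)) + n)**2 = ((0**2 + 2*5) + 4/3)**2 = ((0 + 10) + 4/3)**2 = (10 + 4/3)**2 = (34/3)**2 = 1156/9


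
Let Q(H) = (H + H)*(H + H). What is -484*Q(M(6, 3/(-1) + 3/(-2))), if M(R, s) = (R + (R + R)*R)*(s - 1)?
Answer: -356303376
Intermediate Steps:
M(R, s) = (-1 + s)*(R + 2*R²) (M(R, s) = (R + (2*R)*R)*(-1 + s) = (R + 2*R²)*(-1 + s) = (-1 + s)*(R + 2*R²))
Q(H) = 4*H² (Q(H) = (2*H)*(2*H) = 4*H²)
-484*Q(M(6, 3/(-1) + 3/(-2))) = -1936*(6*(-1 + (3/(-1) + 3/(-2)) - 2*6 + 2*6*(3/(-1) + 3/(-2))))² = -1936*(6*(-1 + (3*(-1) + 3*(-½)) - 12 + 2*6*(3*(-1) + 3*(-½))))² = -1936*(6*(-1 + (-3 - 3/2) - 12 + 2*6*(-3 - 3/2)))² = -1936*(6*(-1 - 9/2 - 12 + 2*6*(-9/2)))² = -1936*(6*(-1 - 9/2 - 12 - 54))² = -1936*(6*(-143/2))² = -1936*(-429)² = -1936*184041 = -484*736164 = -356303376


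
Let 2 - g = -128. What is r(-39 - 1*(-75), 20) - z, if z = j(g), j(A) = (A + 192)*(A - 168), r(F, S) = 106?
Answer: 12342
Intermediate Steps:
g = 130 (g = 2 - 1*(-128) = 2 + 128 = 130)
j(A) = (-168 + A)*(192 + A) (j(A) = (192 + A)*(-168 + A) = (-168 + A)*(192 + A))
z = -12236 (z = -32256 + 130² + 24*130 = -32256 + 16900 + 3120 = -12236)
r(-39 - 1*(-75), 20) - z = 106 - 1*(-12236) = 106 + 12236 = 12342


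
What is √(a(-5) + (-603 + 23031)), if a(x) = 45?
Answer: 3*√2497 ≈ 149.91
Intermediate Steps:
√(a(-5) + (-603 + 23031)) = √(45 + (-603 + 23031)) = √(45 + 22428) = √22473 = 3*√2497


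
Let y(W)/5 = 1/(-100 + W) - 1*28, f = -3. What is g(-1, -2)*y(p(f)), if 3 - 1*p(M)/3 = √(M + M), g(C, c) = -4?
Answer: 933884/1667 - 12*I*√6/1667 ≈ 560.22 - 0.017633*I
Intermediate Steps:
p(M) = 9 - 3*√2*√M (p(M) = 9 - 3*√(M + M) = 9 - 3*√2*√M)
y(W) = -140 + 5/(-100 + W) (y(W) = 5*(1/(-100 + W) - 1*28) = 5*(1/(-100 + W) - 28) = 5*(-28 + 1/(-100 + W)) = -140 + 5/(-100 + W))
g(-1, -2)*y(p(f)) = -20*(2801 - 28*(9 - 3*√2*√(-3)))/(-100 + (9 - 3*√2*√(-3))) = -20*(2801 - 28*(9 - 3*√2*I*√3))/(-100 + (9 - 3*√2*I*√3)) = -20*(2801 - 28*(9 - 3*I*√6))/(-100 + (9 - 3*I*√6)) = -20*(2801 + (-252 + 84*I*√6))/(-91 - 3*I*√6) = -20*(2549 + 84*I*√6)/(-91 - 3*I*√6)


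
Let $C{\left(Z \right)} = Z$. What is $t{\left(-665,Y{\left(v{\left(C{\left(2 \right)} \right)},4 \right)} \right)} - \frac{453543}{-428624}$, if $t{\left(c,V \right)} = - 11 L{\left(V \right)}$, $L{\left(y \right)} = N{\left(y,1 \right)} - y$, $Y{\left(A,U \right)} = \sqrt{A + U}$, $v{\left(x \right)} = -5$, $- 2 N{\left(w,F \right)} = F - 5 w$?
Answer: $\frac{2810975}{428624} - \frac{33 i}{2} \approx 6.5581 - 16.5 i$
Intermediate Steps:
$N{\left(w,F \right)} = - \frac{F}{2} + \frac{5 w}{2}$ ($N{\left(w,F \right)} = - \frac{F - 5 w}{2} = - \frac{F}{2} + \frac{5 w}{2}$)
$L{\left(y \right)} = - \frac{1}{2} + \frac{3 y}{2}$ ($L{\left(y \right)} = \left(\left(- \frac{1}{2}\right) 1 + \frac{5 y}{2}\right) - y = \left(- \frac{1}{2} + \frac{5 y}{2}\right) - y = - \frac{1}{2} + \frac{3 y}{2}$)
$t{\left(c,V \right)} = \frac{11}{2} - \frac{33 V}{2}$ ($t{\left(c,V \right)} = - 11 \left(- \frac{1}{2} + \frac{3 V}{2}\right) = \frac{11}{2} - \frac{33 V}{2}$)
$t{\left(-665,Y{\left(v{\left(C{\left(2 \right)} \right)},4 \right)} \right)} - \frac{453543}{-428624} = \left(\frac{11}{2} - \frac{33 \sqrt{-5 + 4}}{2}\right) - \frac{453543}{-428624} = \left(\frac{11}{2} - \frac{33 \sqrt{-1}}{2}\right) - 453543 \left(- \frac{1}{428624}\right) = \left(\frac{11}{2} - \frac{33 i}{2}\right) - - \frac{453543}{428624} = \left(\frac{11}{2} - \frac{33 i}{2}\right) + \frac{453543}{428624} = \frac{2810975}{428624} - \frac{33 i}{2}$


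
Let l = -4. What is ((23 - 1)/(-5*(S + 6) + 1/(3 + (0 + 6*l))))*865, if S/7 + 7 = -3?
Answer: 399630/6719 ≈ 59.478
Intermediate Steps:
S = -70 (S = -49 + 7*(-3) = -49 - 21 = -70)
((23 - 1)/(-5*(S + 6) + 1/(3 + (0 + 6*l))))*865 = ((23 - 1)/(-5*(-70 + 6) + 1/(3 + (0 + 6*(-4)))))*865 = (22/(-5*(-64) + 1/(3 + (0 - 24))))*865 = (22/(320 + 1/(3 - 24)))*865 = (22/(320 + 1/(-21)))*865 = (22/(320 - 1/21))*865 = (22/(6719/21))*865 = (22*(21/6719))*865 = (462/6719)*865 = 399630/6719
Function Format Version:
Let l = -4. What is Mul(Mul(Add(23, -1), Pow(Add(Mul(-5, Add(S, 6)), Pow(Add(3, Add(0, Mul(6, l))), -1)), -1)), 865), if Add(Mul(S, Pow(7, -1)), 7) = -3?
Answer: Rational(399630, 6719) ≈ 59.478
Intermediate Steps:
S = -70 (S = Add(-49, Mul(7, -3)) = Add(-49, -21) = -70)
Mul(Mul(Add(23, -1), Pow(Add(Mul(-5, Add(S, 6)), Pow(Add(3, Add(0, Mul(6, l))), -1)), -1)), 865) = Mul(Mul(Add(23, -1), Pow(Add(Mul(-5, Add(-70, 6)), Pow(Add(3, Add(0, Mul(6, -4))), -1)), -1)), 865) = Mul(Mul(22, Pow(Add(Mul(-5, -64), Pow(Add(3, Add(0, -24)), -1)), -1)), 865) = Mul(Mul(22, Pow(Add(320, Pow(Add(3, -24), -1)), -1)), 865) = Mul(Mul(22, Pow(Add(320, Pow(-21, -1)), -1)), 865) = Mul(Mul(22, Pow(Add(320, Rational(-1, 21)), -1)), 865) = Mul(Mul(22, Pow(Rational(6719, 21), -1)), 865) = Mul(Mul(22, Rational(21, 6719)), 865) = Mul(Rational(462, 6719), 865) = Rational(399630, 6719)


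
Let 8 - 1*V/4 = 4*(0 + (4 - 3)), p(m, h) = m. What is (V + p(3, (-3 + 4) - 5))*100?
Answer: 1900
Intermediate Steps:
V = 16 (V = 32 - 16*(0 + (4 - 3)) = 32 - 16*(0 + 1) = 32 - 16 = 16)
(V + p(3, (-3 + 4) - 5))*100 = (16 + 3)*100 = 19*100 = 1900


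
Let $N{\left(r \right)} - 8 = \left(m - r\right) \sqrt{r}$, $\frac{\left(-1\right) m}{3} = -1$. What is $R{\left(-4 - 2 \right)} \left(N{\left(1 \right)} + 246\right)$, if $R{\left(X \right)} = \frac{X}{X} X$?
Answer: $-1536$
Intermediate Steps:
$m = 3$ ($m = \left(-3\right) \left(-1\right) = 3$)
$R{\left(X \right)} = X$ ($R{\left(X \right)} = 1 X = X$)
$N{\left(r \right)} = 8 + \sqrt{r} \left(3 - r\right)$ ($N{\left(r \right)} = 8 + \left(3 - r\right) \sqrt{r} = 8 + \sqrt{r} \left(3 - r\right)$)
$R{\left(-4 - 2 \right)} \left(N{\left(1 \right)} + 246\right) = \left(-4 - 2\right) \left(\left(8 - 1^{\frac{3}{2}} + 3 \sqrt{1}\right) + 246\right) = - 6 \left(\left(8 - 1 + 3 \cdot 1\right) + 246\right) = - 6 \left(\left(8 - 1 + 3\right) + 246\right) = - 6 \left(10 + 246\right) = \left(-6\right) 256 = -1536$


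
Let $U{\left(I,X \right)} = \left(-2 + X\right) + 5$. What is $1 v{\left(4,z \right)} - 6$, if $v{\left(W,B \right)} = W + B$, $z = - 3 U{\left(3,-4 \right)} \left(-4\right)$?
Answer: $-14$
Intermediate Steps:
$U{\left(I,X \right)} = 3 + X$
$z = -12$ ($z = - 3 \left(3 - 4\right) \left(-4\right) = \left(-3\right) \left(-1\right) \left(-4\right) = 3 \left(-4\right) = -12$)
$v{\left(W,B \right)} = B + W$
$1 v{\left(4,z \right)} - 6 = 1 \left(-12 + 4\right) - 6 = 1 \left(-8\right) - 6 = -8 - 6 = -14$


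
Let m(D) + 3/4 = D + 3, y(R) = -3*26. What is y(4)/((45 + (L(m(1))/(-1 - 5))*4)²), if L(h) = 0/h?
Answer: -26/675 ≈ -0.038519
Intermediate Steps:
y(R) = -78
m(D) = 9/4 + D (m(D) = -¾ + (D + 3) = -¾ + (3 + D) = 9/4 + D)
L(h) = 0
y(4)/((45 + (L(m(1))/(-1 - 5))*4)²) = -78/(45 + (0/(-1 - 5))*4)² = -78/(45 + (0/(-6))*4)² = -78/(45 + (0*(-⅙))*4)² = -78/(45 + 0*4)² = -78/(45 + 0)² = -78/(45²) = -78/2025 = -78*1/2025 = -26/675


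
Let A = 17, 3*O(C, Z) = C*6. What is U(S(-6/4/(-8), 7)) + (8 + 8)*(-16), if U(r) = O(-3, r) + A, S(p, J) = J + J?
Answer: -245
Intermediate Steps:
O(C, Z) = 2*C (O(C, Z) = (C*6)/3 = (6*C)/3 = 2*C)
S(p, J) = 2*J
U(r) = 11 (U(r) = 2*(-3) + 17 = -6 + 17 = 11)
U(S(-6/4/(-8), 7)) + (8 + 8)*(-16) = 11 + (8 + 8)*(-16) = 11 + 16*(-16) = 11 - 256 = -245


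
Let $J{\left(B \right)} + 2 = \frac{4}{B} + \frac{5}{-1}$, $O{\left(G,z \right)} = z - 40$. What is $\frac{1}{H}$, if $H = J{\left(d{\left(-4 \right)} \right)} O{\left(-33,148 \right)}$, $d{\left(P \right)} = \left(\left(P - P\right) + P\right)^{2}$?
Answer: $- \frac{1}{729} \approx -0.0013717$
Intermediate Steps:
$d{\left(P \right)} = P^{2}$ ($d{\left(P \right)} = \left(0 + P\right)^{2} = P^{2}$)
$O{\left(G,z \right)} = -40 + z$
$J{\left(B \right)} = -7 + \frac{4}{B}$ ($J{\left(B \right)} = -2 + \left(\frac{4}{B} + \frac{5}{-1}\right) = -2 + \left(\frac{4}{B} + 5 \left(-1\right)\right) = -2 - \left(5 - \frac{4}{B}\right) = -7 + \frac{4}{B}$)
$H = -729$ ($H = \left(-7 + \frac{4}{\left(-4\right)^{2}}\right) \left(-40 + 148\right) = \left(-7 + \frac{4}{16}\right) 108 = \left(-7 + 4 \cdot \frac{1}{16}\right) 108 = \left(-7 + \frac{1}{4}\right) 108 = \left(- \frac{27}{4}\right) 108 = -729$)
$\frac{1}{H} = \frac{1}{-729} = - \frac{1}{729}$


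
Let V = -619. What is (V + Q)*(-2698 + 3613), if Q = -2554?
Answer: -2903295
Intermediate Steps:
(V + Q)*(-2698 + 3613) = (-619 - 2554)*(-2698 + 3613) = -3173*915 = -2903295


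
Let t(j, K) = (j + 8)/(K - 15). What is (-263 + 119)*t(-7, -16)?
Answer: 144/31 ≈ 4.6452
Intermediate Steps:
t(j, K) = (8 + j)/(-15 + K)
(-263 + 119)*t(-7, -16) = (-263 + 119)*((8 - 7)/(-15 - 16)) = -144/(-31) = -(-144)/31 = -144*(-1/31) = 144/31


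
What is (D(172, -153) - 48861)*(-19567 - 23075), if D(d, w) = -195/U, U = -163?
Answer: 339607199016/163 ≈ 2.0835e+9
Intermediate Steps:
D(d, w) = 195/163 (D(d, w) = -195/(-163) = -195*(-1/163) = 195/163)
(D(172, -153) - 48861)*(-19567 - 23075) = (195/163 - 48861)*(-19567 - 23075) = -7964148/163*(-42642) = 339607199016/163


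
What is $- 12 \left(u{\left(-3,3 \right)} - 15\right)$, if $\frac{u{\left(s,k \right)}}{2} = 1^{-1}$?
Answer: $156$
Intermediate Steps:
$u{\left(s,k \right)} = 2$ ($u{\left(s,k \right)} = \frac{2}{1} = 2 \cdot 1 = 2$)
$- 12 \left(u{\left(-3,3 \right)} - 15\right) = - 12 \left(2 - 15\right) = \left(-12\right) \left(-13\right) = 156$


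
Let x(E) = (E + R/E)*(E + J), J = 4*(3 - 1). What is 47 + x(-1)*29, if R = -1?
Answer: 47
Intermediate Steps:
J = 8 (J = 4*2 = 8)
x(E) = (8 + E)*(E - 1/E) (x(E) = (E - 1/E)*(E + 8) = (E - 1/E)*(8 + E) = (8 + E)*(E - 1/E))
47 + x(-1)*29 = 47 + (-1 + (-1)**2 - 8/(-1) + 8*(-1))*29 = 47 + (-1 + 1 - 8*(-1) - 8)*29 = 47 + (-1 + 1 + 8 - 8)*29 = 47 + 0*29 = 47 + 0 = 47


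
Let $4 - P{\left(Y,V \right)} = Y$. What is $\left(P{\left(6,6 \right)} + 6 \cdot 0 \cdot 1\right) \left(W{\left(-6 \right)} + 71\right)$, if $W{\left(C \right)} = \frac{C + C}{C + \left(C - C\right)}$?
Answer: $-146$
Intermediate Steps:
$P{\left(Y,V \right)} = 4 - Y$
$W{\left(C \right)} = 2$ ($W{\left(C \right)} = \frac{2 C}{C + 0} = \frac{2 C}{C} = 2$)
$\left(P{\left(6,6 \right)} + 6 \cdot 0 \cdot 1\right) \left(W{\left(-6 \right)} + 71\right) = \left(\left(4 - 6\right) + 6 \cdot 0 \cdot 1\right) \left(2 + 71\right) = \left(\left(4 - 6\right) + 6 \cdot 0\right) 73 = \left(-2 + 0\right) 73 = \left(-2\right) 73 = -146$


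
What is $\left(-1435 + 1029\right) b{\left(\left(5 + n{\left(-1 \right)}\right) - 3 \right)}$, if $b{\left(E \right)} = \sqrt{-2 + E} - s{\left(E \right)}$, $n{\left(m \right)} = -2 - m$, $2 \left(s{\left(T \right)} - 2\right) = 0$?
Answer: $812 - 406 i \approx 812.0 - 406.0 i$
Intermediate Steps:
$s{\left(T \right)} = 2$ ($s{\left(T \right)} = 2 + \frac{1}{2} \cdot 0 = 2 + 0 = 2$)
$b{\left(E \right)} = -2 + \sqrt{-2 + E}$ ($b{\left(E \right)} = \sqrt{-2 + E} - 2 = -2 + \sqrt{-2 + E}$)
$\left(-1435 + 1029\right) b{\left(\left(5 + n{\left(-1 \right)}\right) - 3 \right)} = \left(-1435 + 1029\right) \left(-2 + \sqrt{-2 + \left(\left(5 - 1\right) - 3\right)}\right) = - 406 \left(-2 + \sqrt{-2 + \left(\left(5 + \left(-2 + 1\right)\right) - 3\right)}\right) = - 406 \left(-2 + \sqrt{-2 + \left(\left(5 - 1\right) - 3\right)}\right) = - 406 \left(-2 + \sqrt{-2 + \left(4 - 3\right)}\right) = - 406 \left(-2 + \sqrt{-2 + 1}\right) = - 406 \left(-2 + \sqrt{-1}\right) = - 406 \left(-2 + i\right) = 812 - 406 i$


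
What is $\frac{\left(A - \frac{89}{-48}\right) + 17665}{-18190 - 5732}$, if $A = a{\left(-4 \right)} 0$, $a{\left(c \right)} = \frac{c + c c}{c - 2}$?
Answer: $- \frac{848009}{1148256} \approx -0.73852$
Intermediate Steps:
$a{\left(c \right)} = \frac{c + c^{2}}{-2 + c}$
$A = 0$ ($A = - \frac{4 \left(1 - 4\right)}{-2 - 4} \cdot 0 = \left(-4\right) \frac{1}{-6} \left(-3\right) 0 = \left(-4\right) \left(- \frac{1}{6}\right) \left(-3\right) 0 = \left(-2\right) 0 = 0$)
$\frac{\left(A - \frac{89}{-48}\right) + 17665}{-18190 - 5732} = \frac{\left(0 - \frac{89}{-48}\right) + 17665}{-18190 - 5732} = \frac{\left(0 - - \frac{89}{48}\right) + 17665}{-23922} = \left(\left(0 + \frac{89}{48}\right) + 17665\right) \left(- \frac{1}{23922}\right) = \left(\frac{89}{48} + 17665\right) \left(- \frac{1}{23922}\right) = \frac{848009}{48} \left(- \frac{1}{23922}\right) = - \frac{848009}{1148256}$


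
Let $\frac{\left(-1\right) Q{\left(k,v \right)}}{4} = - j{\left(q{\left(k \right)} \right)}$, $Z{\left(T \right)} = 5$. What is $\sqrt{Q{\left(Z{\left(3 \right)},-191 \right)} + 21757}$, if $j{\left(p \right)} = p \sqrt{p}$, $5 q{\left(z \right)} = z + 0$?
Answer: $\sqrt{21761} \approx 147.52$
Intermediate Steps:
$q{\left(z \right)} = \frac{z}{5}$ ($q{\left(z \right)} = \frac{z + 0}{5} = \frac{z}{5}$)
$j{\left(p \right)} = p^{\frac{3}{2}}$
$Q{\left(k,v \right)} = \frac{4 \sqrt{5} k^{\frac{3}{2}}}{25}$ ($Q{\left(k,v \right)} = - 4 \left(- \left(\frac{k}{5}\right)^{\frac{3}{2}}\right) = - 4 \left(- \frac{\sqrt{5} k^{\frac{3}{2}}}{25}\right) = \frac{4 \sqrt{5} k^{\frac{3}{2}}}{25}$)
$\sqrt{Q{\left(Z{\left(3 \right)},-191 \right)} + 21757} = \sqrt{\frac{4 \sqrt{5} \cdot 5^{\frac{3}{2}}}{25} + 21757} = \sqrt{\frac{4 \sqrt{5} \cdot 5 \sqrt{5}}{25} + 21757} = \sqrt{4 + 21757} = \sqrt{21761}$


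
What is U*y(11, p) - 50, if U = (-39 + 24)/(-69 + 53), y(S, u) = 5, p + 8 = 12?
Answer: -725/16 ≈ -45.313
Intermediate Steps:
p = 4 (p = -8 + 12 = 4)
U = 15/16 (U = -15/(-16) = -15*(-1/16) = 15/16 ≈ 0.93750)
U*y(11, p) - 50 = (15/16)*5 - 50 = 75/16 - 50 = -725/16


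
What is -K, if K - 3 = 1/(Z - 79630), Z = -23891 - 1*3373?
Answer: -320681/106894 ≈ -3.0000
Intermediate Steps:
Z = -27264 (Z = -23891 - 3373 = -27264)
K = 320681/106894 (K = 3 + 1/(-27264 - 79630) = 3 + 1/(-106894) = 3 - 1/106894 = 320681/106894 ≈ 3.0000)
-K = -1*320681/106894 = -320681/106894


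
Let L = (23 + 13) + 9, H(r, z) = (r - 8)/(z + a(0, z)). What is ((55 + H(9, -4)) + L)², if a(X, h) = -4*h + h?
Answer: 641601/64 ≈ 10025.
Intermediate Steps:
a(X, h) = -3*h
H(r, z) = -(-8 + r)/(2*z) (H(r, z) = (r - 8)/(z - 3*z) = (-8 + r)/((-2*z)) = (-8 + r)*(-1/(2*z)) = -(-8 + r)/(2*z))
L = 45 (L = 36 + 9 = 45)
((55 + H(9, -4)) + L)² = ((55 + (½)*(8 - 1*9)/(-4)) + 45)² = ((55 + (½)*(-¼)*(8 - 9)) + 45)² = ((55 + (½)*(-¼)*(-1)) + 45)² = ((55 + ⅛) + 45)² = (441/8 + 45)² = (801/8)² = 641601/64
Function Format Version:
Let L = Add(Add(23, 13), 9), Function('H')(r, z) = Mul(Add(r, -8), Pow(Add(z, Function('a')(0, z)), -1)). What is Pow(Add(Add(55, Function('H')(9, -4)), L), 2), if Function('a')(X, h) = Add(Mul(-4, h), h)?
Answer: Rational(641601, 64) ≈ 10025.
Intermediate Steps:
Function('a')(X, h) = Mul(-3, h)
Function('H')(r, z) = Mul(Rational(-1, 2), Pow(z, -1), Add(-8, r)) (Function('H')(r, z) = Mul(Add(r, -8), Pow(Add(z, Mul(-3, z)), -1)) = Mul(Add(-8, r), Pow(Mul(-2, z), -1)) = Mul(Add(-8, r), Mul(Rational(-1, 2), Pow(z, -1))) = Mul(Rational(-1, 2), Pow(z, -1), Add(-8, r)))
L = 45 (L = Add(36, 9) = 45)
Pow(Add(Add(55, Function('H')(9, -4)), L), 2) = Pow(Add(Add(55, Mul(Rational(1, 2), Pow(-4, -1), Add(8, Mul(-1, 9)))), 45), 2) = Pow(Add(Add(55, Mul(Rational(1, 2), Rational(-1, 4), Add(8, -9))), 45), 2) = Pow(Add(Add(55, Mul(Rational(1, 2), Rational(-1, 4), -1)), 45), 2) = Pow(Add(Add(55, Rational(1, 8)), 45), 2) = Pow(Add(Rational(441, 8), 45), 2) = Pow(Rational(801, 8), 2) = Rational(641601, 64)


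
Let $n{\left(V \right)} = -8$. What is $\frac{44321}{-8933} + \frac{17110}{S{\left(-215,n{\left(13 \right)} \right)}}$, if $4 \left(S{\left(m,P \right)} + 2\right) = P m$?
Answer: $\frac{66937121}{1911662} \approx 35.015$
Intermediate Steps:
$S{\left(m,P \right)} = -2 + \frac{P m}{4}$
$\frac{44321}{-8933} + \frac{17110}{S{\left(-215,n{\left(13 \right)} \right)}} = \frac{44321}{-8933} + \frac{17110}{-2 + \frac{1}{4} \left(-8\right) \left(-215\right)} = 44321 \left(- \frac{1}{8933}\right) + \frac{17110}{-2 + 430} = - \frac{44321}{8933} + \frac{17110}{428} = - \frac{44321}{8933} + 17110 \cdot \frac{1}{428} = - \frac{44321}{8933} + \frac{8555}{214} = \frac{66937121}{1911662}$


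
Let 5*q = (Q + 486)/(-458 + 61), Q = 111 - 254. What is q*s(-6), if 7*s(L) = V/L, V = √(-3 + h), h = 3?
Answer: 0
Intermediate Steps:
Q = -143
q = -343/1985 (q = ((-143 + 486)/(-458 + 61))/5 = (343/(-397))/5 = (343*(-1/397))/5 = (⅕)*(-343/397) = -343/1985 ≈ -0.17280)
V = 0 (V = √(-3 + 3) = √0 = 0)
s(L) = 0 (s(L) = (0/L)/7 = (⅐)*0 = 0)
q*s(-6) = -343/1985*0 = 0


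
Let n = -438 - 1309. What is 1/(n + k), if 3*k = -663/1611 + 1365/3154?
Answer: -5081094/8876635247 ≈ -0.00057241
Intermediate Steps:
n = -1747
k = 35971/5081094 (k = (-663/1611 + 1365/3154)/3 = (-663*1/1611 + 1365*(1/3154))/3 = (-221/537 + 1365/3154)/3 = (1/3)*(35971/1693698) = 35971/5081094 ≈ 0.0070794)
1/(n + k) = 1/(-1747 + 35971/5081094) = 1/(-8876635247/5081094) = -5081094/8876635247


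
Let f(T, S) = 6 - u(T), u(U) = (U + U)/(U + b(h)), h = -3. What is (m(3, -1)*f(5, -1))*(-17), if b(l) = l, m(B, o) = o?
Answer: 17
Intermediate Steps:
u(U) = 2*U/(-3 + U) (u(U) = (U + U)/(U - 3) = (2*U)/(-3 + U) = 2*U/(-3 + U))
f(T, S) = 6 - 2*T/(-3 + T)
(m(3, -1)*f(5, -1))*(-17) = -2*(-9 + 2*5)/(-3 + 5)*(-17) = -2*(-9 + 10)/2*(-17) = -2/2*(-17) = -1*1*(-17) = -1*(-17) = 17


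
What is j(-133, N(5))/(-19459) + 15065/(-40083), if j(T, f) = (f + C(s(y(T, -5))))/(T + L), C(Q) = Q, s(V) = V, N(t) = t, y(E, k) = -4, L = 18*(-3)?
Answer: -54818979062/145855343139 ≈ -0.37584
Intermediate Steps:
L = -54
j(T, f) = (-4 + f)/(-54 + T) (j(T, f) = (f - 4)/(T - 54) = (-4 + f)/(-54 + T))
j(-133, N(5))/(-19459) + 15065/(-40083) = ((-4 + 5)/(-54 - 133))/(-19459) + 15065/(-40083) = (1/(-187))*(-1/19459) + 15065*(-1/40083) = -1/187*1*(-1/19459) - 15065/40083 = -1/187*(-1/19459) - 15065/40083 = 1/3638833 - 15065/40083 = -54818979062/145855343139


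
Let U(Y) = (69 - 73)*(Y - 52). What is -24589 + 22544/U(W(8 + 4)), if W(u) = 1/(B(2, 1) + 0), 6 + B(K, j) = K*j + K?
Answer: -2570573/105 ≈ -24482.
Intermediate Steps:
B(K, j) = -6 + K + K*j (B(K, j) = -6 + (K*j + K) = -6 + (K + K*j) = -6 + K + K*j)
W(u) = -½ (W(u) = 1/((-6 + 2 + 2*1) + 0) = 1/((-6 + 2 + 2) + 0) = 1/(-2 + 0) = 1/(-2) = -½)
U(Y) = 208 - 4*Y (U(Y) = -4*(-52 + Y) = 208 - 4*Y)
-24589 + 22544/U(W(8 + 4)) = -24589 + 22544/(208 - 4*(-½)) = -24589 + 22544/(208 + 2) = -24589 + 22544/210 = -24589 + 22544*(1/210) = -24589 + 11272/105 = -2570573/105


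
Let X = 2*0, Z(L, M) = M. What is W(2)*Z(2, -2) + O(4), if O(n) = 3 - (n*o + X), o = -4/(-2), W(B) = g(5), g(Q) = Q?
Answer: -15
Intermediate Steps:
W(B) = 5
o = 2 (o = -4*(-1/2) = 2)
X = 0
O(n) = 3 - 2*n (O(n) = 3 - (n*2 + 0) = 3 - (2*n + 0) = 3 - 2*n)
W(2)*Z(2, -2) + O(4) = 5*(-2) + (3 - 2*4) = -10 + (3 - 8) = -10 - 5 = -15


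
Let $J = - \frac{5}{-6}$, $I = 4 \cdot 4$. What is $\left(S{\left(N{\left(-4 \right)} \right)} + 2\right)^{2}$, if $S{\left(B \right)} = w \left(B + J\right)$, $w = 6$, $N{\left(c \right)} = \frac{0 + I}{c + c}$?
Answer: $25$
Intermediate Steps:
$I = 16$
$N{\left(c \right)} = \frac{8}{c}$ ($N{\left(c \right)} = \frac{0 + 16}{c + c} = \frac{16}{2 c} = 16 \frac{1}{2 c} = \frac{8}{c}$)
$J = \frac{5}{6}$ ($J = \left(-5\right) \left(- \frac{1}{6}\right) = \frac{5}{6} \approx 0.83333$)
$S{\left(B \right)} = 5 + 6 B$ ($S{\left(B \right)} = 6 \left(B + \frac{5}{6}\right) = 6 \left(\frac{5}{6} + B\right) = 5 + 6 B$)
$\left(S{\left(N{\left(-4 \right)} \right)} + 2\right)^{2} = \left(\left(5 + 6 \frac{8}{-4}\right) + 2\right)^{2} = \left(\left(5 + 6 \cdot 8 \left(- \frac{1}{4}\right)\right) + 2\right)^{2} = \left(\left(5 + 6 \left(-2\right)\right) + 2\right)^{2} = \left(\left(5 - 12\right) + 2\right)^{2} = \left(-7 + 2\right)^{2} = \left(-5\right)^{2} = 25$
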